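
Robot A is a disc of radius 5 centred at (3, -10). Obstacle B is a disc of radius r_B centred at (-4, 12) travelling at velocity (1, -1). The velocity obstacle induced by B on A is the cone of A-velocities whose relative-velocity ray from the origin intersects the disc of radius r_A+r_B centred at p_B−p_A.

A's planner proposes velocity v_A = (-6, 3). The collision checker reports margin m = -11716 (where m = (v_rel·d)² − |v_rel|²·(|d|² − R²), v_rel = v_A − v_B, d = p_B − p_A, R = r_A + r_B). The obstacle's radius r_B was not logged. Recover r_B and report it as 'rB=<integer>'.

m = -11716
d = (-7, 22);  v_rel = (-7, 4),  |v_rel|² = 65
v_rel×d = (-7)·(22) − (4)·(-7) = -126
since m = R²·65 − (-126)²:  R² = (15876 + -11716) / 65 = 64
R = √64 = 8  ⇒  r_B = 8 − 5 = 3

rB=3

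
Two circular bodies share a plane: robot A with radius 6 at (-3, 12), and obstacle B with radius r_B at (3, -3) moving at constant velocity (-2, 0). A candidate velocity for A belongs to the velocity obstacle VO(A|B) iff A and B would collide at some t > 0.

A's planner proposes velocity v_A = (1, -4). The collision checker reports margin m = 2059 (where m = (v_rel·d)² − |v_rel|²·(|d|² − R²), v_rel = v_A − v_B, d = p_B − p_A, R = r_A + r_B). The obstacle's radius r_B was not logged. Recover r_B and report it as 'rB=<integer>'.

m = 2059
d = (6, -15);  v_rel = (3, -4),  |v_rel|² = 25
v_rel×d = (3)·(-15) − (-4)·(6) = -21
since m = R²·25 − (-21)²:  R² = (441 + 2059) / 25 = 100
R = √100 = 10  ⇒  r_B = 10 − 6 = 4

rB=4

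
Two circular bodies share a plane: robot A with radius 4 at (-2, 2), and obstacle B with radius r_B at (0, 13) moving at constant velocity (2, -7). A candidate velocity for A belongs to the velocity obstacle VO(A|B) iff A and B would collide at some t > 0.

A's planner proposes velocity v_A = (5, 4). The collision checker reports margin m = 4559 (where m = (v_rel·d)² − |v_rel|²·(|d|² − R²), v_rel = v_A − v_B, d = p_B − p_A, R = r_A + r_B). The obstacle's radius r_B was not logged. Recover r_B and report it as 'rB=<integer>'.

m = 4559
d = (2, 11);  v_rel = (3, 11),  |v_rel|² = 130
v_rel×d = (3)·(11) − (11)·(2) = 11
since m = R²·130 − 11²:  R² = (121 + 4559) / 130 = 36
R = √36 = 6  ⇒  r_B = 6 − 4 = 2

rB=2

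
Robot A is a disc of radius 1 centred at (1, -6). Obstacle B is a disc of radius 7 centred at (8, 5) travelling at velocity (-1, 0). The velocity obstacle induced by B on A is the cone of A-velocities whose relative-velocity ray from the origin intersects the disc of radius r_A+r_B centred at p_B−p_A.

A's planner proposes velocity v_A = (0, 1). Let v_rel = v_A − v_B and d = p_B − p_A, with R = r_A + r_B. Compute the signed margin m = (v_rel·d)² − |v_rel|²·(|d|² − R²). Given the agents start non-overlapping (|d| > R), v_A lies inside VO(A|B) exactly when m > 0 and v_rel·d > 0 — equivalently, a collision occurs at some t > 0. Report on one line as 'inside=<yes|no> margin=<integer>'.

d = (7, 11),  |d|² = 170;  R = 1+7 = 8,  c = 170−8² = 106
v_rel = (1, 1),  |v_rel|² = 2;  v_rel·d = (1)·(7) + (1)·(11) = 18
2·t² − 36·t + 106 = 0  ⇒  m = 18² − 2·106 = 112
m = 112 > 0,  v_rel·d = 18 > 0  ⇒  inside

inside=yes margin=112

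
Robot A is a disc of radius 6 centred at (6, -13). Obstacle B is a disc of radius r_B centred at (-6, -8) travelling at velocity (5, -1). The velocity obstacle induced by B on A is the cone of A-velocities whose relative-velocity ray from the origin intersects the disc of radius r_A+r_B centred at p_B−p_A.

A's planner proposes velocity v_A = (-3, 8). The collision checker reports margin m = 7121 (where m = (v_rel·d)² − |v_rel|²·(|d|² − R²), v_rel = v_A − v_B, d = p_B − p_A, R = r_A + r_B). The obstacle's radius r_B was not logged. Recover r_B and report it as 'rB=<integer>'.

m = 7121
d = (-12, 5);  v_rel = (-8, 9),  |v_rel|² = 145
v_rel×d = (-8)·(5) − (9)·(-12) = 68
since m = R²·145 − 68²:  R² = (4624 + 7121) / 145 = 81
R = √81 = 9  ⇒  r_B = 9 − 6 = 3

rB=3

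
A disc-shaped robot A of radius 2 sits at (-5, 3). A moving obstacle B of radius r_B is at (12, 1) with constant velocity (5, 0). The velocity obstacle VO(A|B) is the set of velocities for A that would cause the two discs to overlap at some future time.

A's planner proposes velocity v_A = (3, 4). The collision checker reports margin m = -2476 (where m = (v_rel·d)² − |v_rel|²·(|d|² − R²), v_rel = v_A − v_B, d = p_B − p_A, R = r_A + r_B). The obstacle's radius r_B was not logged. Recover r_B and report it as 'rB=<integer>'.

m = -2476
d = (17, -2);  v_rel = (-2, 4),  |v_rel|² = 20
v_rel×d = (-2)·(-2) − (4)·(17) = -64
since m = R²·20 − (-64)²:  R² = (4096 + -2476) / 20 = 81
R = √81 = 9  ⇒  r_B = 9 − 2 = 7

rB=7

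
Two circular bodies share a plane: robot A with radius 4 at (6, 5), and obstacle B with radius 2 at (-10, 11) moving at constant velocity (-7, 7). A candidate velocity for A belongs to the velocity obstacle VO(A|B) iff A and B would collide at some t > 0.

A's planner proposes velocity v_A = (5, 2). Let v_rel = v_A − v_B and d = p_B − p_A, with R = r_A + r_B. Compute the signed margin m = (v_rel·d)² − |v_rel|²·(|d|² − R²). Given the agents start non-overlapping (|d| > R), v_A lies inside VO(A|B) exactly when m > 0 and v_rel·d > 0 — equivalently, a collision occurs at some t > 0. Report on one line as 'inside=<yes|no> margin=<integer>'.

d = (-16, 6),  |d|² = 292;  R = 4+2 = 6,  c = 292−6² = 256
v_rel = (12, -5),  |v_rel|² = 169;  v_rel·d = (12)·(-16) + (-5)·(6) = -222
169·t² + 444·t + 256 = 0  ⇒  m = (-222)² − 169·256 = 6020
m = 6020 > 0,  v_rel·d = -222 < 0  ⇒  outside

inside=no margin=6020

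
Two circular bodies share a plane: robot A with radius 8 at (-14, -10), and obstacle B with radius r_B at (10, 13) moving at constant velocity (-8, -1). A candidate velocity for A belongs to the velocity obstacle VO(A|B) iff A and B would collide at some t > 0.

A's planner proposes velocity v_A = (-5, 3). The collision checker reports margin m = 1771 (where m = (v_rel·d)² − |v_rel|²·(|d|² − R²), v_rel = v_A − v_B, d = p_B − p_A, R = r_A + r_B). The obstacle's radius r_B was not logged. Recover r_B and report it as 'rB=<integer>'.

m = 1771
d = (24, 23);  v_rel = (3, 4),  |v_rel|² = 25
v_rel×d = (3)·(23) − (4)·(24) = -27
since m = R²·25 − (-27)²:  R² = (729 + 1771) / 25 = 100
R = √100 = 10  ⇒  r_B = 10 − 8 = 2

rB=2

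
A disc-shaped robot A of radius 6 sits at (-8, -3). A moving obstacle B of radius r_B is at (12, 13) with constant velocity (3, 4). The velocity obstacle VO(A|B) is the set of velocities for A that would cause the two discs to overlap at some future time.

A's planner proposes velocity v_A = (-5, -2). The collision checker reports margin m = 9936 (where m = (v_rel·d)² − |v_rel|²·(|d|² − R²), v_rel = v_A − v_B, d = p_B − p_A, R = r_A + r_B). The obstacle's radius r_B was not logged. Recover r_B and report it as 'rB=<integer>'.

m = 9936
d = (20, 16);  v_rel = (-8, -6),  |v_rel|² = 100
v_rel×d = (-8)·(16) − (-6)·(20) = -8
since m = R²·100 − (-8)²:  R² = (64 + 9936) / 100 = 100
R = √100 = 10  ⇒  r_B = 10 − 6 = 4

rB=4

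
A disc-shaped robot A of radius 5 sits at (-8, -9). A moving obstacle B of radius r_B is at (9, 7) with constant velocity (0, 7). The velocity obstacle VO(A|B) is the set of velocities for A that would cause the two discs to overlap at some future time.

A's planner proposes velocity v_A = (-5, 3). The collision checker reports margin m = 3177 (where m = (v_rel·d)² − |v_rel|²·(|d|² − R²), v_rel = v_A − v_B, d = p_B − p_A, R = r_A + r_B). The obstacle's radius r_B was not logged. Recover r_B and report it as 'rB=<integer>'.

m = 3177
d = (17, 16);  v_rel = (-5, -4),  |v_rel|² = 41
v_rel×d = (-5)·(16) − (-4)·(17) = -12
since m = R²·41 − (-12)²:  R² = (144 + 3177) / 41 = 81
R = √81 = 9  ⇒  r_B = 9 − 5 = 4

rB=4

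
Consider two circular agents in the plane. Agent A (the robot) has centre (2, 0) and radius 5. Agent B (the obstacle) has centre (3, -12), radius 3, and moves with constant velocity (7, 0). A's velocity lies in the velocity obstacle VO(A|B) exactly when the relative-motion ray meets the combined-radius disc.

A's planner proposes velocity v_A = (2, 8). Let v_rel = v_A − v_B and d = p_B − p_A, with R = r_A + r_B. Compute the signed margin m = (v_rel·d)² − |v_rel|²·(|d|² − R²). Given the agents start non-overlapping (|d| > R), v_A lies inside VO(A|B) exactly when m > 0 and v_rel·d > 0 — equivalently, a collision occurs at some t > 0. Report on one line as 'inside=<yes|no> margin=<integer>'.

d = (1, -12),  |d|² = 145;  R = 5+3 = 8,  c = 145−8² = 81
v_rel = (-5, 8),  |v_rel|² = 89;  v_rel·d = (-5)·(1) + (8)·(-12) = -101
89·t² + 202·t + 81 = 0  ⇒  m = (-101)² − 89·81 = 2992
m = 2992 > 0,  v_rel·d = -101 < 0  ⇒  outside

inside=no margin=2992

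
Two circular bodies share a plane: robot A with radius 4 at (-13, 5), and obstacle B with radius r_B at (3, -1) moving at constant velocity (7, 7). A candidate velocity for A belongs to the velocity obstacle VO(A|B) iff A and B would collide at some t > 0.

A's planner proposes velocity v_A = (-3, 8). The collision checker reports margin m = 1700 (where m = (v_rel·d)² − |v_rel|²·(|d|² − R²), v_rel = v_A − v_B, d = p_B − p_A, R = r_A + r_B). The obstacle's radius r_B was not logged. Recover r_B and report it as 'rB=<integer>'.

m = 1700
d = (16, -6);  v_rel = (-10, 1),  |v_rel|² = 101
v_rel×d = (-10)·(-6) − (1)·(16) = 44
since m = R²·101 − 44²:  R² = (1936 + 1700) / 101 = 36
R = √36 = 6  ⇒  r_B = 6 − 4 = 2

rB=2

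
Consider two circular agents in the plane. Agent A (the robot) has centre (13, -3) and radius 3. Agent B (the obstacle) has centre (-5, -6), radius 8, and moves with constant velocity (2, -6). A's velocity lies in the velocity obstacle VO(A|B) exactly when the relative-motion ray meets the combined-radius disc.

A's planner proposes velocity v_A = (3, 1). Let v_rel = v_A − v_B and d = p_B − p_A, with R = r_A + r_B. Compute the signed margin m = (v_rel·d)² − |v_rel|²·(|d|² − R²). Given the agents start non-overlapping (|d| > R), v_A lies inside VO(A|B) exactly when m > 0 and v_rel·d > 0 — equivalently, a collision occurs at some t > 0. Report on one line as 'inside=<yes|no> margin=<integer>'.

d = (-18, -3),  |d|² = 333;  R = 3+8 = 11,  c = 333−11² = 212
v_rel = (1, 7),  |v_rel|² = 50;  v_rel·d = (1)·(-18) + (7)·(-3) = -39
50·t² + 78·t + 212 = 0  ⇒  m = (-39)² − 50·212 = -9079
m = -9079 < 0,  v_rel·d = -39 < 0  ⇒  outside

inside=no margin=-9079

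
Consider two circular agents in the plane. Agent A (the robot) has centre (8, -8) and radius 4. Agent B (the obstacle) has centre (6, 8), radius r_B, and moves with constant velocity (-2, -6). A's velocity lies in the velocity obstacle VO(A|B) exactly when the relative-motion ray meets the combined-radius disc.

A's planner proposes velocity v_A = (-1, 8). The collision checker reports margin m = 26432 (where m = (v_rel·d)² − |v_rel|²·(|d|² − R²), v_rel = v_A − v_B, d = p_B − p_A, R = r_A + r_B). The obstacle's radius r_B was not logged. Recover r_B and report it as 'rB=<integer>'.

m = 26432
d = (-2, 16);  v_rel = (1, 14),  |v_rel|² = 197
v_rel×d = (1)·(16) − (14)·(-2) = 44
since m = R²·197 − 44²:  R² = (1936 + 26432) / 197 = 144
R = √144 = 12  ⇒  r_B = 12 − 4 = 8

rB=8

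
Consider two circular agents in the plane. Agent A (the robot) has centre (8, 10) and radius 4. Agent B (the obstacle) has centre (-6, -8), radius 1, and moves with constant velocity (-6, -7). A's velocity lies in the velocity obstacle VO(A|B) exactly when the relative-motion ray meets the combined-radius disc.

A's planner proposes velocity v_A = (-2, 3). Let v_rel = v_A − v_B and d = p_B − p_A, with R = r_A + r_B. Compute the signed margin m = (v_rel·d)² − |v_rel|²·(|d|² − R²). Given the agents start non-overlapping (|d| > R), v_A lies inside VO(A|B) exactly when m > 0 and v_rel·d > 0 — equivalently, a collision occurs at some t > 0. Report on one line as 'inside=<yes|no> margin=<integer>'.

d = (-14, -18),  |d|² = 520;  R = 4+1 = 5,  c = 520−5² = 495
v_rel = (4, 10),  |v_rel|² = 116;  v_rel·d = (4)·(-14) + (10)·(-18) = -236
116·t² + 472·t + 495 = 0  ⇒  m = (-236)² − 116·495 = -1724
m = -1724 < 0,  v_rel·d = -236 < 0  ⇒  outside

inside=no margin=-1724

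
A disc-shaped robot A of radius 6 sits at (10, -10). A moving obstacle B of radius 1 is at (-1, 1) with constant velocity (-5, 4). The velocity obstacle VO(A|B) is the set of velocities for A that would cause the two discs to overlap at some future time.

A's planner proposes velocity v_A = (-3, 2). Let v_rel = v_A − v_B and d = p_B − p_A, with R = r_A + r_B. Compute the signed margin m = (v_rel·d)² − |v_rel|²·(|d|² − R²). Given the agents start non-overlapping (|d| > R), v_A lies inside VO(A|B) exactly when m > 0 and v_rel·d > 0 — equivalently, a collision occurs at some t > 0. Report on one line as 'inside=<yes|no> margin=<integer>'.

d = (-11, 11),  |d|² = 242;  R = 6+1 = 7,  c = 242−7² = 193
v_rel = (2, -2),  |v_rel|² = 8;  v_rel·d = (2)·(-11) + (-2)·(11) = -44
8·t² + 88·t + 193 = 0  ⇒  m = (-44)² − 8·193 = 392
m = 392 > 0,  v_rel·d = -44 < 0  ⇒  outside

inside=no margin=392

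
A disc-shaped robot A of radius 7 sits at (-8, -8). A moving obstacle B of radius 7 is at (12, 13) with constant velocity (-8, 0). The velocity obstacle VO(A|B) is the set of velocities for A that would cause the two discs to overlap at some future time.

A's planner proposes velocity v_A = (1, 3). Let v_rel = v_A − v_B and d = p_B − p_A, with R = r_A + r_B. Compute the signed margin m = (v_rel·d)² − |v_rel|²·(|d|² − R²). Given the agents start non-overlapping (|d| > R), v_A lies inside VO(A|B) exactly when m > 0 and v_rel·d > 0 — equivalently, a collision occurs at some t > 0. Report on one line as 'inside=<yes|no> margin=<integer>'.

d = (20, 21),  |d|² = 841;  R = 7+7 = 14,  c = 841−14² = 645
v_rel = (9, 3),  |v_rel|² = 90;  v_rel·d = (9)·(20) + (3)·(21) = 243
90·t² − 486·t + 645 = 0  ⇒  m = 243² − 90·645 = 999
m = 999 > 0,  v_rel·d = 243 > 0  ⇒  inside

inside=yes margin=999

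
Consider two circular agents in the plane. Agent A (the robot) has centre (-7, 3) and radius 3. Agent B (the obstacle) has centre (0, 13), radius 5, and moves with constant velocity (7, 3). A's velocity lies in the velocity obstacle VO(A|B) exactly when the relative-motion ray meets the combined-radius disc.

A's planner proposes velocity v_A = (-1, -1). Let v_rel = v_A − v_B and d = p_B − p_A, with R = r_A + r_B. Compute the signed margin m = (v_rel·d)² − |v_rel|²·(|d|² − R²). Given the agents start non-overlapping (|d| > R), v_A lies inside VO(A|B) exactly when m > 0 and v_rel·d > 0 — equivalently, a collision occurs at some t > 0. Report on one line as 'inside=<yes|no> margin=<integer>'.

d = (7, 10),  |d|² = 149;  R = 3+5 = 8,  c = 149−8² = 85
v_rel = (-8, -4),  |v_rel|² = 80;  v_rel·d = (-8)·(7) + (-4)·(10) = -96
80·t² + 192·t + 85 = 0  ⇒  m = (-96)² − 80·85 = 2416
m = 2416 > 0,  v_rel·d = -96 < 0  ⇒  outside

inside=no margin=2416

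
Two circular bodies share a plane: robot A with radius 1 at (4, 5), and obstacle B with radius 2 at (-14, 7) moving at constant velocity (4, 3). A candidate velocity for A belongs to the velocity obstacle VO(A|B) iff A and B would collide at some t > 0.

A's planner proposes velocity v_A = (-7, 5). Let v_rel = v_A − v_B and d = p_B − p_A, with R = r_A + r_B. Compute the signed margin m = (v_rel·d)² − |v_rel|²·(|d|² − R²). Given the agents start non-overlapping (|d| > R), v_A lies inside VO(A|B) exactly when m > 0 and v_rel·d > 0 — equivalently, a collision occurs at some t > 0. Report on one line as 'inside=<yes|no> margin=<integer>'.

d = (-18, 2),  |d|² = 328;  R = 1+2 = 3,  c = 328−3² = 319
v_rel = (-11, 2),  |v_rel|² = 125;  v_rel·d = (-11)·(-18) + (2)·(2) = 202
125·t² − 404·t + 319 = 0  ⇒  m = 202² − 125·319 = 929
m = 929 > 0,  v_rel·d = 202 > 0  ⇒  inside

inside=yes margin=929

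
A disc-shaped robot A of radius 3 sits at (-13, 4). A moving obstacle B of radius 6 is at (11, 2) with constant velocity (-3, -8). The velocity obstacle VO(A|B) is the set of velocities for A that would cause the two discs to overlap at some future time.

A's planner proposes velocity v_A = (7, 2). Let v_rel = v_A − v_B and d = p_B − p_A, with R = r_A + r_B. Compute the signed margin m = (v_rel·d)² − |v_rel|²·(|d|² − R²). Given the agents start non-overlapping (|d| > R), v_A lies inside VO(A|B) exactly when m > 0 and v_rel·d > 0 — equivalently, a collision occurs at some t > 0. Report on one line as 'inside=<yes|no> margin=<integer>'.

d = (24, -2),  |d|² = 580;  R = 3+6 = 9,  c = 580−9² = 499
v_rel = (10, 10),  |v_rel|² = 200;  v_rel·d = (10)·(24) + (10)·(-2) = 220
200·t² − 440·t + 499 = 0  ⇒  m = 220² − 200·499 = -51400
m = -51400 < 0,  v_rel·d = 220 > 0  ⇒  outside

inside=no margin=-51400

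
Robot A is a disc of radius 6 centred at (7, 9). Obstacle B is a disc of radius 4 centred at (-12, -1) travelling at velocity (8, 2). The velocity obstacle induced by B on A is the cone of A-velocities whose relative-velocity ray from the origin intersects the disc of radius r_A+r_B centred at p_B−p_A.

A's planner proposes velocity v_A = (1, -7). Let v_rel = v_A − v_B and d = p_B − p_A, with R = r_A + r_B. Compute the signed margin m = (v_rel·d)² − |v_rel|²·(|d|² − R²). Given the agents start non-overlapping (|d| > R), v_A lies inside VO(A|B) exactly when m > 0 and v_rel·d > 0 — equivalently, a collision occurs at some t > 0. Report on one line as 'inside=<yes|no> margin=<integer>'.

d = (-19, -10),  |d|² = 461;  R = 6+4 = 10,  c = 461−10² = 361
v_rel = (-7, -9),  |v_rel|² = 130;  v_rel·d = (-7)·(-19) + (-9)·(-10) = 223
130·t² − 446·t + 361 = 0  ⇒  m = 223² − 130·361 = 2799
m = 2799 > 0,  v_rel·d = 223 > 0  ⇒  inside

inside=yes margin=2799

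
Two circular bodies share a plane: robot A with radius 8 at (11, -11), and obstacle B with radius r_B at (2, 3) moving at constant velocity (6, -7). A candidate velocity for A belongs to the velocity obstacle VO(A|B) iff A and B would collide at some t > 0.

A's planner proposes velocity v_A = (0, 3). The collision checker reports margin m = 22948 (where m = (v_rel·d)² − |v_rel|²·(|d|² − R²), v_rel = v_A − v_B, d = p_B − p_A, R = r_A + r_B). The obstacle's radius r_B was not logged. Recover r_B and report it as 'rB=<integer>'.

m = 22948
d = (-9, 14);  v_rel = (-6, 10),  |v_rel|² = 136
v_rel×d = (-6)·(14) − (10)·(-9) = 6
since m = R²·136 − 6²:  R² = (36 + 22948) / 136 = 169
R = √169 = 13  ⇒  r_B = 13 − 8 = 5

rB=5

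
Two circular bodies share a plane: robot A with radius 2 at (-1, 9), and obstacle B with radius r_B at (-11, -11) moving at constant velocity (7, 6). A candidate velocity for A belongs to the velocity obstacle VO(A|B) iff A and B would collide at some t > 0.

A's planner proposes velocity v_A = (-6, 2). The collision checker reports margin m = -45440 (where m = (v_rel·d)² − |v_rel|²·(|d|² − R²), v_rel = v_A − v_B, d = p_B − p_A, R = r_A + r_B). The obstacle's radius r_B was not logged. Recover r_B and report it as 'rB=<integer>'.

m = -45440
d = (-10, -20);  v_rel = (-13, -4),  |v_rel|² = 185
v_rel×d = (-13)·(-20) − (-4)·(-10) = 220
since m = R²·185 − 220²:  R² = (48400 + -45440) / 185 = 16
R = √16 = 4  ⇒  r_B = 4 − 2 = 2

rB=2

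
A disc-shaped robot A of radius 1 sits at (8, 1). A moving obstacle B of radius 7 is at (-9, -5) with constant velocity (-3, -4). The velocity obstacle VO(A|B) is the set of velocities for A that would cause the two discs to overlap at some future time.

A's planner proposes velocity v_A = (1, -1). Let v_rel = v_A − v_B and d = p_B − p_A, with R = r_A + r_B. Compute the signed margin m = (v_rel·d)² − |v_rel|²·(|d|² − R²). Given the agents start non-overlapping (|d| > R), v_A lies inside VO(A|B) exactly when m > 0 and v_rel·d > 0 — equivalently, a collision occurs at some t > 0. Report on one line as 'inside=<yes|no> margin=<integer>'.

d = (-17, -6),  |d|² = 325;  R = 1+7 = 8,  c = 325−8² = 261
v_rel = (4, 3),  |v_rel|² = 25;  v_rel·d = (4)·(-17) + (3)·(-6) = -86
25·t² + 172·t + 261 = 0  ⇒  m = (-86)² − 25·261 = 871
m = 871 > 0,  v_rel·d = -86 < 0  ⇒  outside

inside=no margin=871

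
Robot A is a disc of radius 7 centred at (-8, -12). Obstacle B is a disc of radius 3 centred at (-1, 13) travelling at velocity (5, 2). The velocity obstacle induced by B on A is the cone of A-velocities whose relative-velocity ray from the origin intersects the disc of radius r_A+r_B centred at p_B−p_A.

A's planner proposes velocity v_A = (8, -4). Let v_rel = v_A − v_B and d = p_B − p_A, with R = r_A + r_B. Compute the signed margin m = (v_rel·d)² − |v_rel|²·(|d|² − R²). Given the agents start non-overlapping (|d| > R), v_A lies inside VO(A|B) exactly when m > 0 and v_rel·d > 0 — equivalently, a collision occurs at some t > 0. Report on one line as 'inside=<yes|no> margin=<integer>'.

d = (7, 25),  |d|² = 674;  R = 7+3 = 10,  c = 674−10² = 574
v_rel = (3, -6),  |v_rel|² = 45;  v_rel·d = (3)·(7) + (-6)·(25) = -129
45·t² + 258·t + 574 = 0  ⇒  m = (-129)² − 45·574 = -9189
m = -9189 < 0,  v_rel·d = -129 < 0  ⇒  outside

inside=no margin=-9189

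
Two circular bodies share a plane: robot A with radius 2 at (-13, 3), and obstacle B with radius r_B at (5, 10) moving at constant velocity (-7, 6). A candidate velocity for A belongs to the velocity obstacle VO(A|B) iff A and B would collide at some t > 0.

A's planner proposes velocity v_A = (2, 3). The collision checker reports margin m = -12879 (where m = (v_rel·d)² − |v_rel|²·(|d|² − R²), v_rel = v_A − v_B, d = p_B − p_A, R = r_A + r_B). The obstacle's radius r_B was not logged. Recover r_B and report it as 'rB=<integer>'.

m = -12879
d = (18, 7);  v_rel = (9, -3),  |v_rel|² = 90
v_rel×d = (9)·(7) − (-3)·(18) = 117
since m = R²·90 − 117²:  R² = (13689 + -12879) / 90 = 9
R = √9 = 3  ⇒  r_B = 3 − 2 = 1

rB=1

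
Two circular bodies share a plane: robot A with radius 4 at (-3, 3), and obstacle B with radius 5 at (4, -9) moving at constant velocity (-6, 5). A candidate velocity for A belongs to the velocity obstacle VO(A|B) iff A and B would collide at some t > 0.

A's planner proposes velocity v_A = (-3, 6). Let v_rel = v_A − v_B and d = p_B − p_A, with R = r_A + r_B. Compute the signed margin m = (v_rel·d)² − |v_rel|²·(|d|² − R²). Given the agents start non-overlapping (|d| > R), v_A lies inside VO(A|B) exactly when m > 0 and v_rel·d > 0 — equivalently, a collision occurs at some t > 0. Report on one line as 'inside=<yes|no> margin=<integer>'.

d = (7, -12),  |d|² = 193;  R = 4+5 = 9,  c = 193−9² = 112
v_rel = (3, 1),  |v_rel|² = 10;  v_rel·d = (3)·(7) + (1)·(-12) = 9
10·t² − 18·t + 112 = 0  ⇒  m = 9² − 10·112 = -1039
m = -1039 < 0,  v_rel·d = 9 > 0  ⇒  outside

inside=no margin=-1039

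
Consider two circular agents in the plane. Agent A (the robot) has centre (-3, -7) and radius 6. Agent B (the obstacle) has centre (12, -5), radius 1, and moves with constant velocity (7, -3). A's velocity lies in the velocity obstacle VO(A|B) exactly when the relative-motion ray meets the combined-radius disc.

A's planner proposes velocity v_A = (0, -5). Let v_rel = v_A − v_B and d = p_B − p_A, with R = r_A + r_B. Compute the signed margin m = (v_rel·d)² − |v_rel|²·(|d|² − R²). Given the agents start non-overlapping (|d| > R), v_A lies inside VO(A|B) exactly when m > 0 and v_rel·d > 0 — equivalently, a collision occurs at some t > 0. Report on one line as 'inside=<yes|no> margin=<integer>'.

d = (15, 2),  |d|² = 229;  R = 6+1 = 7,  c = 229−7² = 180
v_rel = (-7, -2),  |v_rel|² = 53;  v_rel·d = (-7)·(15) + (-2)·(2) = -109
53·t² + 218·t + 180 = 0  ⇒  m = (-109)² − 53·180 = 2341
m = 2341 > 0,  v_rel·d = -109 < 0  ⇒  outside

inside=no margin=2341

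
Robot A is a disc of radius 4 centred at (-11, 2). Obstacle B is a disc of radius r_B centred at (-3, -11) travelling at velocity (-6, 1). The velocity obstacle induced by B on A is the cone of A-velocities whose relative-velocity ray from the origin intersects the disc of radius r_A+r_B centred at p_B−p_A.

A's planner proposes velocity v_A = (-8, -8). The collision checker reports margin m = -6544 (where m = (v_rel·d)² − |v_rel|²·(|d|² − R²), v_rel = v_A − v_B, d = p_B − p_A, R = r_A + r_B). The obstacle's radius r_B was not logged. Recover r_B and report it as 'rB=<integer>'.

m = -6544
d = (8, -13);  v_rel = (-2, -9),  |v_rel|² = 85
v_rel×d = (-2)·(-13) − (-9)·(8) = 98
since m = R²·85 − 98²:  R² = (9604 + -6544) / 85 = 36
R = √36 = 6  ⇒  r_B = 6 − 4 = 2

rB=2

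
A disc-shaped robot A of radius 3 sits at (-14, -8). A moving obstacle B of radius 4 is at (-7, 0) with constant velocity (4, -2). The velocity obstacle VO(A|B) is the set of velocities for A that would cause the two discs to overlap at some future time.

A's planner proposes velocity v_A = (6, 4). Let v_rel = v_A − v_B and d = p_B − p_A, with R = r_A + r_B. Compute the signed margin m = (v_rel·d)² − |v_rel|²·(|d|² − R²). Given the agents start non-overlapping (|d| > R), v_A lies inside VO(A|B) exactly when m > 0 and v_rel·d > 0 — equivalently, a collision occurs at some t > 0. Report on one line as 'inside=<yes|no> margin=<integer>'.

d = (7, 8),  |d|² = 113;  R = 3+4 = 7,  c = 113−7² = 64
v_rel = (2, 6),  |v_rel|² = 40;  v_rel·d = (2)·(7) + (6)·(8) = 62
40·t² − 124·t + 64 = 0  ⇒  m = 62² − 40·64 = 1284
m = 1284 > 0,  v_rel·d = 62 > 0  ⇒  inside

inside=yes margin=1284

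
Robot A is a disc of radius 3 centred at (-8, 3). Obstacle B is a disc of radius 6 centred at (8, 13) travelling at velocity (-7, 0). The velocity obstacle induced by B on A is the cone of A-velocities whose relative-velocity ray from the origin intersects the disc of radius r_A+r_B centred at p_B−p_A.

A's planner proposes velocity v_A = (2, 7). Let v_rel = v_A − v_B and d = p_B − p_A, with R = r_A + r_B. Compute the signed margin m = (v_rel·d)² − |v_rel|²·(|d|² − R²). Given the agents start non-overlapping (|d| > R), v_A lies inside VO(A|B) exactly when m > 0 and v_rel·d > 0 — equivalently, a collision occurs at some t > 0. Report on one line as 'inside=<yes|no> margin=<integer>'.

d = (16, 10),  |d|² = 356;  R = 3+6 = 9,  c = 356−9² = 275
v_rel = (9, 7),  |v_rel|² = 130;  v_rel·d = (9)·(16) + (7)·(10) = 214
130·t² − 428·t + 275 = 0  ⇒  m = 214² − 130·275 = 10046
m = 10046 > 0,  v_rel·d = 214 > 0  ⇒  inside

inside=yes margin=10046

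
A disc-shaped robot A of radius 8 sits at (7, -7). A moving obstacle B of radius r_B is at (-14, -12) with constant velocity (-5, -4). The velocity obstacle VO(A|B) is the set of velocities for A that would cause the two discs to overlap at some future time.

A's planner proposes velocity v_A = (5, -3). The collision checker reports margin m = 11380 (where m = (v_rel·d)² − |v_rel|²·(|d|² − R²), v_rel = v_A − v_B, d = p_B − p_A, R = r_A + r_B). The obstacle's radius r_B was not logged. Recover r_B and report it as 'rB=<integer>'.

m = 11380
d = (-21, -5);  v_rel = (10, 1),  |v_rel|² = 101
v_rel×d = (10)·(-5) − (1)·(-21) = -29
since m = R²·101 − (-29)²:  R² = (841 + 11380) / 101 = 121
R = √121 = 11  ⇒  r_B = 11 − 8 = 3

rB=3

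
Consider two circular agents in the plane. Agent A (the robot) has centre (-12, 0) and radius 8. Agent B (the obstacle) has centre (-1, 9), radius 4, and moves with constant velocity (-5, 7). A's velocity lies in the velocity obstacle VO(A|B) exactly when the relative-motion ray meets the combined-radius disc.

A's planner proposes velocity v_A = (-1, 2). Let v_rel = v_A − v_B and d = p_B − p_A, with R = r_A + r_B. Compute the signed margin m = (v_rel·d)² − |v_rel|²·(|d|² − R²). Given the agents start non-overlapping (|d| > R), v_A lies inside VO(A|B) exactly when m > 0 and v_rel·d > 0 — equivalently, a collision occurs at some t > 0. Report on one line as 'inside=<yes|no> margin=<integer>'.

d = (11, 9),  |d|² = 202;  R = 8+4 = 12,  c = 202−12² = 58
v_rel = (4, -5),  |v_rel|² = 41;  v_rel·d = (4)·(11) + (-5)·(9) = -1
41·t² + 2·t + 58 = 0  ⇒  m = (-1)² − 41·58 = -2377
m = -2377 < 0,  v_rel·d = -1 < 0  ⇒  outside

inside=no margin=-2377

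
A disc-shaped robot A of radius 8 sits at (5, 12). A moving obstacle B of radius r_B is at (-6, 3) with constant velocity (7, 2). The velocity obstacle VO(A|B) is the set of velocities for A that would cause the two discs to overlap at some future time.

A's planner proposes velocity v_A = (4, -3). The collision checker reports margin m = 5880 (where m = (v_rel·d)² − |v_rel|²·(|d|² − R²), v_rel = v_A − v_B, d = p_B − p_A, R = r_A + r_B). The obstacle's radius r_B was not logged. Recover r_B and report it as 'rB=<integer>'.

m = 5880
d = (-11, -9);  v_rel = (-3, -5),  |v_rel|² = 34
v_rel×d = (-3)·(-9) − (-5)·(-11) = -28
since m = R²·34 − (-28)²:  R² = (784 + 5880) / 34 = 196
R = √196 = 14  ⇒  r_B = 14 − 8 = 6

rB=6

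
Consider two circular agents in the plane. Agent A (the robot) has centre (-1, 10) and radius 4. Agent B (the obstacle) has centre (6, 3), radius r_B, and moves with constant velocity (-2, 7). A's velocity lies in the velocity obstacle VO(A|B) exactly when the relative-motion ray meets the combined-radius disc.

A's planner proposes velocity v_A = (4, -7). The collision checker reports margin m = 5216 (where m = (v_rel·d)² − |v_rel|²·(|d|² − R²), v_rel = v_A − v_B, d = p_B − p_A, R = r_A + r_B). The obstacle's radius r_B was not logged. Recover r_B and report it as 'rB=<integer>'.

m = 5216
d = (7, -7);  v_rel = (6, -14),  |v_rel|² = 232
v_rel×d = (6)·(-7) − (-14)·(7) = 56
since m = R²·232 − 56²:  R² = (3136 + 5216) / 232 = 36
R = √36 = 6  ⇒  r_B = 6 − 4 = 2

rB=2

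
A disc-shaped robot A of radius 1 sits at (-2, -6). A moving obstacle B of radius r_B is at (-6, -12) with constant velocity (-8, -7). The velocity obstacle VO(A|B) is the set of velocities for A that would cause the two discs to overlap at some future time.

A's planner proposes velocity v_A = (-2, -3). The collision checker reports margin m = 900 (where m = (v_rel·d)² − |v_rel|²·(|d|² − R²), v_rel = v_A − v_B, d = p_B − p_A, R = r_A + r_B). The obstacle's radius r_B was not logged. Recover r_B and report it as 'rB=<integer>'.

m = 900
d = (-4, -6);  v_rel = (6, 4),  |v_rel|² = 52
v_rel×d = (6)·(-6) − (4)·(-4) = -20
since m = R²·52 − (-20)²:  R² = (400 + 900) / 52 = 25
R = √25 = 5  ⇒  r_B = 5 − 1 = 4

rB=4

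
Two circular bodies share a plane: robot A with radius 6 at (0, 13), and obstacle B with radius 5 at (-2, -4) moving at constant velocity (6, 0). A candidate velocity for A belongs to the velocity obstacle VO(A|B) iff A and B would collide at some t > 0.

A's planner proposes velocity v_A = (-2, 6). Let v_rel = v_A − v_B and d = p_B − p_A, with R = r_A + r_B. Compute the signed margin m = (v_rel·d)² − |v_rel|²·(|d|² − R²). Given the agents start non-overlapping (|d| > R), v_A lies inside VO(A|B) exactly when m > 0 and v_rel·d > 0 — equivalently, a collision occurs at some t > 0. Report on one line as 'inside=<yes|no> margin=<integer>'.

d = (-2, -17),  |d|² = 293;  R = 6+5 = 11,  c = 293−11² = 172
v_rel = (-8, 6),  |v_rel|² = 100;  v_rel·d = (-8)·(-2) + (6)·(-17) = -86
100·t² + 172·t + 172 = 0  ⇒  m = (-86)² − 100·172 = -9804
m = -9804 < 0,  v_rel·d = -86 < 0  ⇒  outside

inside=no margin=-9804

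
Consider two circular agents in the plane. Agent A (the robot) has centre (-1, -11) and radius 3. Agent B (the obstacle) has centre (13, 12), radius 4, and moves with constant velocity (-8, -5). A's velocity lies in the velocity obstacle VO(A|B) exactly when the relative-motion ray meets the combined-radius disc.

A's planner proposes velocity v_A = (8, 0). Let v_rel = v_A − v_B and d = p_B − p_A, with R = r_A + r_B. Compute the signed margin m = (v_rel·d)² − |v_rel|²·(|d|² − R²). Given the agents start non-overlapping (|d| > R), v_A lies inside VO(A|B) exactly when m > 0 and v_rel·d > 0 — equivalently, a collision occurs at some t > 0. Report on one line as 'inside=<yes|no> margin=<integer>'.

d = (14, 23),  |d|² = 725;  R = 3+4 = 7,  c = 725−7² = 676
v_rel = (16, 5),  |v_rel|² = 281;  v_rel·d = (16)·(14) + (5)·(23) = 339
281·t² − 678·t + 676 = 0  ⇒  m = 339² − 281·676 = -75035
m = -75035 < 0,  v_rel·d = 339 > 0  ⇒  outside

inside=no margin=-75035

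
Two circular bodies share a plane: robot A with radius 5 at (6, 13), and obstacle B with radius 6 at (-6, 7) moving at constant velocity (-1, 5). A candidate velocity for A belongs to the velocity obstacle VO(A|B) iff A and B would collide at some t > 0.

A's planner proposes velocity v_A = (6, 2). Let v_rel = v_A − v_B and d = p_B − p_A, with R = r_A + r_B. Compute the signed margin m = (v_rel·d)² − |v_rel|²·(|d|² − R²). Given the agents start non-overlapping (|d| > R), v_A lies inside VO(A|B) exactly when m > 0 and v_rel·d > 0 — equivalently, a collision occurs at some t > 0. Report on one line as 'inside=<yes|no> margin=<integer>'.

d = (-12, -6),  |d|² = 180;  R = 5+6 = 11,  c = 180−11² = 59
v_rel = (7, -3),  |v_rel|² = 58;  v_rel·d = (7)·(-12) + (-3)·(-6) = -66
58·t² + 132·t + 59 = 0  ⇒  m = (-66)² − 58·59 = 934
m = 934 > 0,  v_rel·d = -66 < 0  ⇒  outside

inside=no margin=934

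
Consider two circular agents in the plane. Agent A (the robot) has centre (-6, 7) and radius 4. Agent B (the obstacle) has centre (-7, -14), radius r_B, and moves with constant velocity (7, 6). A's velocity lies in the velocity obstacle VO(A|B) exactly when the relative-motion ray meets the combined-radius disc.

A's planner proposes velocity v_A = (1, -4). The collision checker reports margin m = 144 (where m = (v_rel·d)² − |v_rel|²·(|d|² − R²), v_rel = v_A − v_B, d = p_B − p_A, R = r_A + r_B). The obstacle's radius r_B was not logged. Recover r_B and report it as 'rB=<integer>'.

m = 144
d = (-1, -21);  v_rel = (-6, -10),  |v_rel|² = 136
v_rel×d = (-6)·(-21) − (-10)·(-1) = 116
since m = R²·136 − 116²:  R² = (13456 + 144) / 136 = 100
R = √100 = 10  ⇒  r_B = 10 − 4 = 6

rB=6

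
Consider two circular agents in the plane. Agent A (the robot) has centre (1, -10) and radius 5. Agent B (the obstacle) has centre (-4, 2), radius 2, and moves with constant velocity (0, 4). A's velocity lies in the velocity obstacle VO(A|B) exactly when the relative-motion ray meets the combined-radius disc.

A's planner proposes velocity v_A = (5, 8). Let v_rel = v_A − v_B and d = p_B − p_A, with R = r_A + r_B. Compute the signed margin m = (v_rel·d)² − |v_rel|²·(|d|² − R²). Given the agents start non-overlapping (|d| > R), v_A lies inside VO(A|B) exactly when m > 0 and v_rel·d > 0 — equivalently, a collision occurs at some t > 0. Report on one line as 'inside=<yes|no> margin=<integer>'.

d = (-5, 12),  |d|² = 169;  R = 5+2 = 7,  c = 169−7² = 120
v_rel = (5, 4),  |v_rel|² = 41;  v_rel·d = (5)·(-5) + (4)·(12) = 23
41·t² − 46·t + 120 = 0  ⇒  m = 23² − 41·120 = -4391
m = -4391 < 0,  v_rel·d = 23 > 0  ⇒  outside

inside=no margin=-4391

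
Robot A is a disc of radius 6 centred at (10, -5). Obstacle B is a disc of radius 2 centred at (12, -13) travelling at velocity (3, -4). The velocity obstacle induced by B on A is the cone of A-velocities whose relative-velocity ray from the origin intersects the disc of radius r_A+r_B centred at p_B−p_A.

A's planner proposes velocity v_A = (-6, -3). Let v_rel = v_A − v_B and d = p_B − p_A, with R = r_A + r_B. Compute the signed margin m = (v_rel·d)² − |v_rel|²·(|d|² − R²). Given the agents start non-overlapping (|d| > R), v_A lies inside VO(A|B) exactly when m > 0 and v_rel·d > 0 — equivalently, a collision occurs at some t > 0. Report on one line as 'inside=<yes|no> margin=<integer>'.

d = (2, -8),  |d|² = 68;  R = 6+2 = 8,  c = 68−8² = 4
v_rel = (-9, 1),  |v_rel|² = 82;  v_rel·d = (-9)·(2) + (1)·(-8) = -26
82·t² + 52·t + 4 = 0  ⇒  m = (-26)² − 82·4 = 348
m = 348 > 0,  v_rel·d = -26 < 0  ⇒  outside

inside=no margin=348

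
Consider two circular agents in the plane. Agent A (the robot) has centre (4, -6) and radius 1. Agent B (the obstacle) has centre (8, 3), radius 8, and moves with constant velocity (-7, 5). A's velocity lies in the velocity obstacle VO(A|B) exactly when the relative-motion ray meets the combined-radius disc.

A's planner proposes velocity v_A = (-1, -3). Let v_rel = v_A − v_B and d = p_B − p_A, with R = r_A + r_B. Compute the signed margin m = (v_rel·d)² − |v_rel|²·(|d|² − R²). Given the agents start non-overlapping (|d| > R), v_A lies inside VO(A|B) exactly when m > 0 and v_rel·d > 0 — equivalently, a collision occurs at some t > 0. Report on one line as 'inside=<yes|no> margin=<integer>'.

d = (4, 9),  |d|² = 97;  R = 1+8 = 9,  c = 97−9² = 16
v_rel = (6, -8),  |v_rel|² = 100;  v_rel·d = (6)·(4) + (-8)·(9) = -48
100·t² + 96·t + 16 = 0  ⇒  m = (-48)² − 100·16 = 704
m = 704 > 0,  v_rel·d = -48 < 0  ⇒  outside

inside=no margin=704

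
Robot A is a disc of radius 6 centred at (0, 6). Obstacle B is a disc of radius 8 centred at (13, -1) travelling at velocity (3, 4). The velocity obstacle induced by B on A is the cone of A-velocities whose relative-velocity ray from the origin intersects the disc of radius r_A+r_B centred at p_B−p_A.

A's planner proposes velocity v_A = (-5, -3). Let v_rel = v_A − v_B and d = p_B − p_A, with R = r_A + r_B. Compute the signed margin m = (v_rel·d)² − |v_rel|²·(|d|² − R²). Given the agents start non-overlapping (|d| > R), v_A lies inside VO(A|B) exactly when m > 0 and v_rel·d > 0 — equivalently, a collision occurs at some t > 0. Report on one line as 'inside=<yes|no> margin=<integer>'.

d = (13, -7),  |d|² = 218;  R = 6+8 = 14,  c = 218−14² = 22
v_rel = (-8, -7),  |v_rel|² = 113;  v_rel·d = (-8)·(13) + (-7)·(-7) = -55
113·t² + 110·t + 22 = 0  ⇒  m = (-55)² − 113·22 = 539
m = 539 > 0,  v_rel·d = -55 < 0  ⇒  outside

inside=no margin=539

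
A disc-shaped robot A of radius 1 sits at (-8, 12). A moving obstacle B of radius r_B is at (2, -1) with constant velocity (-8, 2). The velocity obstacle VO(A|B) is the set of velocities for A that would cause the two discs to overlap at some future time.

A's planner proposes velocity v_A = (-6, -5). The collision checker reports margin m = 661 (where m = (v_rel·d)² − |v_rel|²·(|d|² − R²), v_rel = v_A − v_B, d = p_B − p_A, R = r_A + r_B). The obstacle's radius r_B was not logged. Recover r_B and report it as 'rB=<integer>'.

m = 661
d = (10, -13);  v_rel = (2, -7),  |v_rel|² = 53
v_rel×d = (2)·(-13) − (-7)·(10) = 44
since m = R²·53 − 44²:  R² = (1936 + 661) / 53 = 49
R = √49 = 7  ⇒  r_B = 7 − 1 = 6

rB=6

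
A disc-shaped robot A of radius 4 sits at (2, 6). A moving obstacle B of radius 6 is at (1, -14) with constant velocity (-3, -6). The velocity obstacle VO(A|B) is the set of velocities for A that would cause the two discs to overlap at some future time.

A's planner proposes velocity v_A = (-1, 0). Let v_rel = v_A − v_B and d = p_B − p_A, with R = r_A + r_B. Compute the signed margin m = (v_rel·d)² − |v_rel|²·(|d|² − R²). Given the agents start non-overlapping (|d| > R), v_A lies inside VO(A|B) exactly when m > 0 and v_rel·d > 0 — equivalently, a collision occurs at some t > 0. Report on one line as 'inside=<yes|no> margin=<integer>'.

d = (-1, -20),  |d|² = 401;  R = 4+6 = 10,  c = 401−10² = 301
v_rel = (2, 6),  |v_rel|² = 40;  v_rel·d = (2)·(-1) + (6)·(-20) = -122
40·t² + 244·t + 301 = 0  ⇒  m = (-122)² − 40·301 = 2844
m = 2844 > 0,  v_rel·d = -122 < 0  ⇒  outside

inside=no margin=2844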